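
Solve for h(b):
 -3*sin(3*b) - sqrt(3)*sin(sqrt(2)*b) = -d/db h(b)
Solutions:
 h(b) = C1 - cos(3*b) - sqrt(6)*cos(sqrt(2)*b)/2


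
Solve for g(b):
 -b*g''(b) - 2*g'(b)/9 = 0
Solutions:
 g(b) = C1 + C2*b^(7/9)


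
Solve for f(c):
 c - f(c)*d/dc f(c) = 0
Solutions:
 f(c) = -sqrt(C1 + c^2)
 f(c) = sqrt(C1 + c^2)


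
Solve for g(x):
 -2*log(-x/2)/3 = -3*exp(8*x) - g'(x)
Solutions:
 g(x) = C1 + 2*x*log(-x)/3 + 2*x*(-1 - log(2))/3 - 3*exp(8*x)/8


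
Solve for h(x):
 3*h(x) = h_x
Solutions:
 h(x) = C1*exp(3*x)


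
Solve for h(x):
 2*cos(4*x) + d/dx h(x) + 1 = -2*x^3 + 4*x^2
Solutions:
 h(x) = C1 - x^4/2 + 4*x^3/3 - x - sin(4*x)/2


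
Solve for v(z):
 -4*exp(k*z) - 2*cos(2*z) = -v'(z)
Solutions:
 v(z) = C1 + sin(2*z) + 4*exp(k*z)/k


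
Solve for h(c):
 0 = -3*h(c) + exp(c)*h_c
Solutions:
 h(c) = C1*exp(-3*exp(-c))


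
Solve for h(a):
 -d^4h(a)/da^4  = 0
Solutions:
 h(a) = C1 + C2*a + C3*a^2 + C4*a^3


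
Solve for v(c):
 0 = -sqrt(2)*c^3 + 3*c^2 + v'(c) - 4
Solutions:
 v(c) = C1 + sqrt(2)*c^4/4 - c^3 + 4*c


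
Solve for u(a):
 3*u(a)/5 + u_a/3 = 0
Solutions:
 u(a) = C1*exp(-9*a/5)


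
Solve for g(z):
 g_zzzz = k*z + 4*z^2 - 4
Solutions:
 g(z) = C1 + C2*z + C3*z^2 + C4*z^3 + k*z^5/120 + z^6/90 - z^4/6


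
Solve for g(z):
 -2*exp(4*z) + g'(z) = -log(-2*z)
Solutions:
 g(z) = C1 - z*log(-z) + z*(1 - log(2)) + exp(4*z)/2


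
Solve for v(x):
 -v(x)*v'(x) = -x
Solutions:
 v(x) = -sqrt(C1 + x^2)
 v(x) = sqrt(C1 + x^2)


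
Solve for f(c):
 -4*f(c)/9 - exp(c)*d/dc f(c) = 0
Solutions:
 f(c) = C1*exp(4*exp(-c)/9)


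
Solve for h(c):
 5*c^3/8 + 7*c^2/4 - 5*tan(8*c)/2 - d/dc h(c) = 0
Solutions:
 h(c) = C1 + 5*c^4/32 + 7*c^3/12 + 5*log(cos(8*c))/16


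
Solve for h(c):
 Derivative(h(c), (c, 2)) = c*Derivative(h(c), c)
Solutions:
 h(c) = C1 + C2*erfi(sqrt(2)*c/2)


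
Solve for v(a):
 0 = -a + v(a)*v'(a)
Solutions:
 v(a) = -sqrt(C1 + a^2)
 v(a) = sqrt(C1 + a^2)


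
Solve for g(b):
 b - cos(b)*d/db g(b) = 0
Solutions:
 g(b) = C1 + Integral(b/cos(b), b)


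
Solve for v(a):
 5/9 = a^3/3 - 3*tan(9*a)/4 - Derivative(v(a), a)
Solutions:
 v(a) = C1 + a^4/12 - 5*a/9 + log(cos(9*a))/12


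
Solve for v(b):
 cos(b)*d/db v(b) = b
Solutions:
 v(b) = C1 + Integral(b/cos(b), b)


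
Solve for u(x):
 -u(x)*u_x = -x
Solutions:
 u(x) = -sqrt(C1 + x^2)
 u(x) = sqrt(C1 + x^2)


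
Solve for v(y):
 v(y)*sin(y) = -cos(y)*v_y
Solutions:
 v(y) = C1*cos(y)


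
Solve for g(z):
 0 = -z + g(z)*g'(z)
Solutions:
 g(z) = -sqrt(C1 + z^2)
 g(z) = sqrt(C1 + z^2)


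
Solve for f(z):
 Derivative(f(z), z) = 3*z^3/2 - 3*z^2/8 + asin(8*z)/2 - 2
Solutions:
 f(z) = C1 + 3*z^4/8 - z^3/8 + z*asin(8*z)/2 - 2*z + sqrt(1 - 64*z^2)/16


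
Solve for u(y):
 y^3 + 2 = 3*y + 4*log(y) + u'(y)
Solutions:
 u(y) = C1 + y^4/4 - 3*y^2/2 - 4*y*log(y) + 6*y


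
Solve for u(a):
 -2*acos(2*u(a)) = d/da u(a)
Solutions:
 Integral(1/acos(2*_y), (_y, u(a))) = C1 - 2*a


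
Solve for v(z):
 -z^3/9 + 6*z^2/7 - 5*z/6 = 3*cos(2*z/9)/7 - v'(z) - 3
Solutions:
 v(z) = C1 + z^4/36 - 2*z^3/7 + 5*z^2/12 - 3*z + 27*sin(2*z/9)/14


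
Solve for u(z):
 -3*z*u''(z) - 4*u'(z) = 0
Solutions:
 u(z) = C1 + C2/z^(1/3)


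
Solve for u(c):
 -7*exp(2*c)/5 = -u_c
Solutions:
 u(c) = C1 + 7*exp(2*c)/10


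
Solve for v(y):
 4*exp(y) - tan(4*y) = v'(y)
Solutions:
 v(y) = C1 + 4*exp(y) + log(cos(4*y))/4


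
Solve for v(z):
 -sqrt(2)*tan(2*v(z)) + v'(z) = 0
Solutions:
 v(z) = -asin(C1*exp(2*sqrt(2)*z))/2 + pi/2
 v(z) = asin(C1*exp(2*sqrt(2)*z))/2


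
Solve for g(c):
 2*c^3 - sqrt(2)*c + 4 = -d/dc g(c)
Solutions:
 g(c) = C1 - c^4/2 + sqrt(2)*c^2/2 - 4*c


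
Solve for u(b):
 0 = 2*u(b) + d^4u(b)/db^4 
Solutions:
 u(b) = (C1*sin(2^(3/4)*b/2) + C2*cos(2^(3/4)*b/2))*exp(-2^(3/4)*b/2) + (C3*sin(2^(3/4)*b/2) + C4*cos(2^(3/4)*b/2))*exp(2^(3/4)*b/2)


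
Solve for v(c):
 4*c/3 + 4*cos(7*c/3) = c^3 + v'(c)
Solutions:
 v(c) = C1 - c^4/4 + 2*c^2/3 + 12*sin(7*c/3)/7


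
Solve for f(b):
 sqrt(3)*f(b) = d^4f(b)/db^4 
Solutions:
 f(b) = C1*exp(-3^(1/8)*b) + C2*exp(3^(1/8)*b) + C3*sin(3^(1/8)*b) + C4*cos(3^(1/8)*b)


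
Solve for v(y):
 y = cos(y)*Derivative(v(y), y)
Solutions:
 v(y) = C1 + Integral(y/cos(y), y)


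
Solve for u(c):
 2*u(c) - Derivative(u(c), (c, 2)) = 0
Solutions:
 u(c) = C1*exp(-sqrt(2)*c) + C2*exp(sqrt(2)*c)


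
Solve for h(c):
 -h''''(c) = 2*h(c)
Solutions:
 h(c) = (C1*sin(2^(3/4)*c/2) + C2*cos(2^(3/4)*c/2))*exp(-2^(3/4)*c/2) + (C3*sin(2^(3/4)*c/2) + C4*cos(2^(3/4)*c/2))*exp(2^(3/4)*c/2)


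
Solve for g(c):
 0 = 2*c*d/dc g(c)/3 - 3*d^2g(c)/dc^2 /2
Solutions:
 g(c) = C1 + C2*erfi(sqrt(2)*c/3)


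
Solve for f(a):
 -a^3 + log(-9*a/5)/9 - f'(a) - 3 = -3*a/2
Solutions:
 f(a) = C1 - a^4/4 + 3*a^2/4 + a*log(-a)/9 + a*(-28 - log(5) + 2*log(3))/9


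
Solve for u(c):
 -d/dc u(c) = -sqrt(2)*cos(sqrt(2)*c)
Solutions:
 u(c) = C1 + sin(sqrt(2)*c)


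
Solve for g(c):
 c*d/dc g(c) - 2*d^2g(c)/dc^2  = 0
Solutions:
 g(c) = C1 + C2*erfi(c/2)


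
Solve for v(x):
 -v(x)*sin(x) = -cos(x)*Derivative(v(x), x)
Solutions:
 v(x) = C1/cos(x)


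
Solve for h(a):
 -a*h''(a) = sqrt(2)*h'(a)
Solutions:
 h(a) = C1 + C2*a^(1 - sqrt(2))


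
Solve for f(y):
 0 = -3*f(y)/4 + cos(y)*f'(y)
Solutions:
 f(y) = C1*(sin(y) + 1)^(3/8)/(sin(y) - 1)^(3/8)


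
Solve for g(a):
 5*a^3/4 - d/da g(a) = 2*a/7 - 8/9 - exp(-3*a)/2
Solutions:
 g(a) = C1 + 5*a^4/16 - a^2/7 + 8*a/9 - exp(-3*a)/6


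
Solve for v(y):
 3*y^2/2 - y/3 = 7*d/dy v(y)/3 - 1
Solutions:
 v(y) = C1 + 3*y^3/14 - y^2/14 + 3*y/7


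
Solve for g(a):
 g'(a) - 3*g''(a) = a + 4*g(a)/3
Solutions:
 g(a) = -3*a/4 + (C1*sin(sqrt(15)*a/6) + C2*cos(sqrt(15)*a/6))*exp(a/6) - 9/16


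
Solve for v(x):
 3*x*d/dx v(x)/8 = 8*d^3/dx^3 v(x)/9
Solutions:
 v(x) = C1 + Integral(C2*airyai(3*x/4) + C3*airybi(3*x/4), x)


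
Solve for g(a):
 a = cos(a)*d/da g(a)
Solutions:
 g(a) = C1 + Integral(a/cos(a), a)


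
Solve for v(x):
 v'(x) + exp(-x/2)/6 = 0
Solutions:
 v(x) = C1 + exp(-x/2)/3


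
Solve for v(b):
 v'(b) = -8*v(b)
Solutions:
 v(b) = C1*exp(-8*b)


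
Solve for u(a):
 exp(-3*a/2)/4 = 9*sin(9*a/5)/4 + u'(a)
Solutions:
 u(a) = C1 + 5*cos(9*a/5)/4 - exp(-3*a/2)/6


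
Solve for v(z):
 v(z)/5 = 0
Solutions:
 v(z) = 0


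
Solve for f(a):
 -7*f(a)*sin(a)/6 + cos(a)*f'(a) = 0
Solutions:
 f(a) = C1/cos(a)^(7/6)


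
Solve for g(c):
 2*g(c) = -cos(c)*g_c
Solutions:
 g(c) = C1*(sin(c) - 1)/(sin(c) + 1)


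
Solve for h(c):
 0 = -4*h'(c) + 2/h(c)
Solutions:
 h(c) = -sqrt(C1 + c)
 h(c) = sqrt(C1 + c)


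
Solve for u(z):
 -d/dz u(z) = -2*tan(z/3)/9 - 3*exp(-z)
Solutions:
 u(z) = C1 + log(tan(z/3)^2 + 1)/3 - 3*exp(-z)


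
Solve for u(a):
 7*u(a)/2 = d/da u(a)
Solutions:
 u(a) = C1*exp(7*a/2)


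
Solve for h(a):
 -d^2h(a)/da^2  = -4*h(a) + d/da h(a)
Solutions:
 h(a) = C1*exp(a*(-1 + sqrt(17))/2) + C2*exp(-a*(1 + sqrt(17))/2)


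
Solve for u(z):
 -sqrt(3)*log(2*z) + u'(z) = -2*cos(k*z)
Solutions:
 u(z) = C1 + sqrt(3)*z*(log(z) - 1) + sqrt(3)*z*log(2) - 2*Piecewise((sin(k*z)/k, Ne(k, 0)), (z, True))


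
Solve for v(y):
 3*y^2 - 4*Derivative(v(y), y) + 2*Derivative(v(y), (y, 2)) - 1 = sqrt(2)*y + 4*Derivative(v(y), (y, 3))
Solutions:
 v(y) = C1 + y^3/4 - sqrt(2)*y^2/8 + 3*y^2/8 - 11*y/8 - sqrt(2)*y/8 + (C2*sin(sqrt(15)*y/4) + C3*cos(sqrt(15)*y/4))*exp(y/4)


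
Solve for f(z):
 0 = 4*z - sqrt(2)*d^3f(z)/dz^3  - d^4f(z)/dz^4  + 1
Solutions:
 f(z) = C1 + C2*z + C3*z^2 + C4*exp(-sqrt(2)*z) + sqrt(2)*z^4/12 + z^3*(-4 + sqrt(2))/12


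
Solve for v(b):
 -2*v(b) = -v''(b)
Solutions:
 v(b) = C1*exp(-sqrt(2)*b) + C2*exp(sqrt(2)*b)


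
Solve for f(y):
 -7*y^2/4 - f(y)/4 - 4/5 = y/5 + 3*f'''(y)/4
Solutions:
 f(y) = C3*exp(-3^(2/3)*y/3) - 7*y^2 - 4*y/5 + (C1*sin(3^(1/6)*y/2) + C2*cos(3^(1/6)*y/2))*exp(3^(2/3)*y/6) - 16/5


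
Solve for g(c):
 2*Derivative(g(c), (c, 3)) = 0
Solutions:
 g(c) = C1 + C2*c + C3*c^2


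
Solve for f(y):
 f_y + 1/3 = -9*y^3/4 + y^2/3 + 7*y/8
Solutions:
 f(y) = C1 - 9*y^4/16 + y^3/9 + 7*y^2/16 - y/3


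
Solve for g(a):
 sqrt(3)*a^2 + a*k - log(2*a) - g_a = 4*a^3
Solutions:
 g(a) = C1 - a^4 + sqrt(3)*a^3/3 + a^2*k/2 - a*log(a) - a*log(2) + a


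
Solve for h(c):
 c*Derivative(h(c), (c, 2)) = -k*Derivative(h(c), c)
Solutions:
 h(c) = C1 + c^(1 - re(k))*(C2*sin(log(c)*Abs(im(k))) + C3*cos(log(c)*im(k)))


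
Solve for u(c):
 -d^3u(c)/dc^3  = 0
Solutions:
 u(c) = C1 + C2*c + C3*c^2


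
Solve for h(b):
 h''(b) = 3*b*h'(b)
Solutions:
 h(b) = C1 + C2*erfi(sqrt(6)*b/2)


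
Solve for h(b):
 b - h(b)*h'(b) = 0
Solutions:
 h(b) = -sqrt(C1 + b^2)
 h(b) = sqrt(C1 + b^2)


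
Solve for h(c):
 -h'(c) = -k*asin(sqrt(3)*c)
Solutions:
 h(c) = C1 + k*(c*asin(sqrt(3)*c) + sqrt(3)*sqrt(1 - 3*c^2)/3)


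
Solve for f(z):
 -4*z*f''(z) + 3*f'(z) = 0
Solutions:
 f(z) = C1 + C2*z^(7/4)


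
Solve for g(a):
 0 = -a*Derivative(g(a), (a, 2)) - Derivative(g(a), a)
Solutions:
 g(a) = C1 + C2*log(a)


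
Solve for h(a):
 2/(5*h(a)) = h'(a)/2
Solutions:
 h(a) = -sqrt(C1 + 40*a)/5
 h(a) = sqrt(C1 + 40*a)/5


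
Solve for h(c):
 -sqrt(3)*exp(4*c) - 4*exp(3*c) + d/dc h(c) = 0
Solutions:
 h(c) = C1 + sqrt(3)*exp(4*c)/4 + 4*exp(3*c)/3


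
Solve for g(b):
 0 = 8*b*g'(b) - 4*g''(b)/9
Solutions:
 g(b) = C1 + C2*erfi(3*b)


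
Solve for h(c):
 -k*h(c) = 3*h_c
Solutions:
 h(c) = C1*exp(-c*k/3)


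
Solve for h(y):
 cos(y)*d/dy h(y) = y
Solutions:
 h(y) = C1 + Integral(y/cos(y), y)


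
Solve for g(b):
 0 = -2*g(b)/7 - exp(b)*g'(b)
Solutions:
 g(b) = C1*exp(2*exp(-b)/7)


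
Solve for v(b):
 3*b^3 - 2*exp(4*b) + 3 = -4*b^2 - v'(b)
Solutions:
 v(b) = C1 - 3*b^4/4 - 4*b^3/3 - 3*b + exp(4*b)/2


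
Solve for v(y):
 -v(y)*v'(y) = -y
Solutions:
 v(y) = -sqrt(C1 + y^2)
 v(y) = sqrt(C1 + y^2)


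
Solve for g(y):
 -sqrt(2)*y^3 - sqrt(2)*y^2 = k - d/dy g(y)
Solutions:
 g(y) = C1 + k*y + sqrt(2)*y^4/4 + sqrt(2)*y^3/3


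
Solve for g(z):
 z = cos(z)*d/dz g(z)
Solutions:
 g(z) = C1 + Integral(z/cos(z), z)


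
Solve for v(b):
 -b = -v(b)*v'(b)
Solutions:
 v(b) = -sqrt(C1 + b^2)
 v(b) = sqrt(C1 + b^2)


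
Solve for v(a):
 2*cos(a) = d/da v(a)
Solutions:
 v(a) = C1 + 2*sin(a)


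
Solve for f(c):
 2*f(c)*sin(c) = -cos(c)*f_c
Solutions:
 f(c) = C1*cos(c)^2


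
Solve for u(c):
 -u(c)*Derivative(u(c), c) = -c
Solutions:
 u(c) = -sqrt(C1 + c^2)
 u(c) = sqrt(C1 + c^2)


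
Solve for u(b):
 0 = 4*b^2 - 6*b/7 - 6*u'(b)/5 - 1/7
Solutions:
 u(b) = C1 + 10*b^3/9 - 5*b^2/14 - 5*b/42


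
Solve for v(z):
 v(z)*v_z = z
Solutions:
 v(z) = -sqrt(C1 + z^2)
 v(z) = sqrt(C1 + z^2)


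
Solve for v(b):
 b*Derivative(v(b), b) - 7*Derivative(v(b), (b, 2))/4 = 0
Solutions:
 v(b) = C1 + C2*erfi(sqrt(14)*b/7)


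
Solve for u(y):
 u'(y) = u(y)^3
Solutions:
 u(y) = -sqrt(2)*sqrt(-1/(C1 + y))/2
 u(y) = sqrt(2)*sqrt(-1/(C1 + y))/2


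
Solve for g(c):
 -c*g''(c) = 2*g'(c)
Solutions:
 g(c) = C1 + C2/c


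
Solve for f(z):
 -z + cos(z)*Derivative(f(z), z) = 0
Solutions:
 f(z) = C1 + Integral(z/cos(z), z)


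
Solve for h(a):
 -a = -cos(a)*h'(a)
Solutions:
 h(a) = C1 + Integral(a/cos(a), a)


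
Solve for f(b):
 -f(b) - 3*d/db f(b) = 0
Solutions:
 f(b) = C1*exp(-b/3)


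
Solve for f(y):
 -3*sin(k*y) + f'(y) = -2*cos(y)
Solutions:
 f(y) = C1 - 2*sin(y) - 3*cos(k*y)/k


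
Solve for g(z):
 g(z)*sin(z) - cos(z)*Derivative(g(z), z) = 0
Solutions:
 g(z) = C1/cos(z)


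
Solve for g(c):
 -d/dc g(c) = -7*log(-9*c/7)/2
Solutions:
 g(c) = C1 + 7*c*log(-c)/2 + c*(-7*log(7)/2 - 7/2 + 7*log(3))


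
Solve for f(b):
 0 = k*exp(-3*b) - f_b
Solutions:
 f(b) = C1 - k*exp(-3*b)/3


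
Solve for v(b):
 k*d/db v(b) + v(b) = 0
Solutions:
 v(b) = C1*exp(-b/k)


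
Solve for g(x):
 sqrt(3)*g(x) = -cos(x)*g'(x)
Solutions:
 g(x) = C1*(sin(x) - 1)^(sqrt(3)/2)/(sin(x) + 1)^(sqrt(3)/2)


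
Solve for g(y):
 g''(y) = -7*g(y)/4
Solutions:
 g(y) = C1*sin(sqrt(7)*y/2) + C2*cos(sqrt(7)*y/2)


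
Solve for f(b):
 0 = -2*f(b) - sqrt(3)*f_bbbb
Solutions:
 f(b) = (C1*sin(2^(3/4)*3^(7/8)*b/6) + C2*cos(2^(3/4)*3^(7/8)*b/6))*exp(-2^(3/4)*3^(7/8)*b/6) + (C3*sin(2^(3/4)*3^(7/8)*b/6) + C4*cos(2^(3/4)*3^(7/8)*b/6))*exp(2^(3/4)*3^(7/8)*b/6)


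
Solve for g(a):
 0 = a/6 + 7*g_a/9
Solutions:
 g(a) = C1 - 3*a^2/28


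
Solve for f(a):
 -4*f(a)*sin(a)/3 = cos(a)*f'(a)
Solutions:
 f(a) = C1*cos(a)^(4/3)


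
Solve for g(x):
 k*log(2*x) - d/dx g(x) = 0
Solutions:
 g(x) = C1 + k*x*log(x) - k*x + k*x*log(2)


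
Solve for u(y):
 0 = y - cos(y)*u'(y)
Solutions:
 u(y) = C1 + Integral(y/cos(y), y)


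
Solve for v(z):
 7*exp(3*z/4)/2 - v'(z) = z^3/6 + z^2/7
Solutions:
 v(z) = C1 - z^4/24 - z^3/21 + 14*exp(3*z/4)/3


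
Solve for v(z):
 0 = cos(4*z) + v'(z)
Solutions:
 v(z) = C1 - sin(4*z)/4


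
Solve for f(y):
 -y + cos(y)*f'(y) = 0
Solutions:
 f(y) = C1 + Integral(y/cos(y), y)


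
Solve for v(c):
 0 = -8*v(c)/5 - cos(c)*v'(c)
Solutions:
 v(c) = C1*(sin(c) - 1)^(4/5)/(sin(c) + 1)^(4/5)


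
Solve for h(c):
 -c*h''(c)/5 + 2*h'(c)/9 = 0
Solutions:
 h(c) = C1 + C2*c^(19/9)


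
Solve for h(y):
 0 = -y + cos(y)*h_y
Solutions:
 h(y) = C1 + Integral(y/cos(y), y)


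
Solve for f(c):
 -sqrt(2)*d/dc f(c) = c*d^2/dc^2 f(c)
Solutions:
 f(c) = C1 + C2*c^(1 - sqrt(2))


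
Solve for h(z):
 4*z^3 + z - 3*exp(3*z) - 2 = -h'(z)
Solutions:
 h(z) = C1 - z^4 - z^2/2 + 2*z + exp(3*z)


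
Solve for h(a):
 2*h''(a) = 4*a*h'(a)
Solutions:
 h(a) = C1 + C2*erfi(a)


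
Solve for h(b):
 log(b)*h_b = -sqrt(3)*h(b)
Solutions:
 h(b) = C1*exp(-sqrt(3)*li(b))


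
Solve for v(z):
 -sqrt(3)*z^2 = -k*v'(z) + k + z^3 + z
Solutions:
 v(z) = C1 + z + z^4/(4*k) + sqrt(3)*z^3/(3*k) + z^2/(2*k)


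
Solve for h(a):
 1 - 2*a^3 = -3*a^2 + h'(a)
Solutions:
 h(a) = C1 - a^4/2 + a^3 + a


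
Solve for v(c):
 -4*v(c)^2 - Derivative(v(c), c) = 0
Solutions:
 v(c) = 1/(C1 + 4*c)


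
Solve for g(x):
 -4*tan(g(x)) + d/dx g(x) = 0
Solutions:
 g(x) = pi - asin(C1*exp(4*x))
 g(x) = asin(C1*exp(4*x))


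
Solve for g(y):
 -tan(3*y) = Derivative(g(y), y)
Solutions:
 g(y) = C1 + log(cos(3*y))/3


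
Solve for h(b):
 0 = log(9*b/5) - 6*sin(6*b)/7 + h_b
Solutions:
 h(b) = C1 - b*log(b) - 2*b*log(3) + b + b*log(5) - cos(6*b)/7


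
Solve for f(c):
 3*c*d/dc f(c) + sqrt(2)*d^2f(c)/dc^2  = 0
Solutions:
 f(c) = C1 + C2*erf(2^(1/4)*sqrt(3)*c/2)


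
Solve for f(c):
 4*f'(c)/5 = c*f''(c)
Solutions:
 f(c) = C1 + C2*c^(9/5)


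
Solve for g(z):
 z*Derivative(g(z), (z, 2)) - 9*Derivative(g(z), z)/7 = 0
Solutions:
 g(z) = C1 + C2*z^(16/7)


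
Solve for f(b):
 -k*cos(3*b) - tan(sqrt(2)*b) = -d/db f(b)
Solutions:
 f(b) = C1 + k*sin(3*b)/3 - sqrt(2)*log(cos(sqrt(2)*b))/2


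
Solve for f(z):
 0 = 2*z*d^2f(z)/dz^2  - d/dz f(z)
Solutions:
 f(z) = C1 + C2*z^(3/2)


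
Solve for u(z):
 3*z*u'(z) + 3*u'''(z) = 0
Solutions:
 u(z) = C1 + Integral(C2*airyai(-z) + C3*airybi(-z), z)


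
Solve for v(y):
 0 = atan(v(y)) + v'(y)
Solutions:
 Integral(1/atan(_y), (_y, v(y))) = C1 - y


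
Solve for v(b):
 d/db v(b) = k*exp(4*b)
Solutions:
 v(b) = C1 + k*exp(4*b)/4


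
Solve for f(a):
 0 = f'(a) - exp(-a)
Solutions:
 f(a) = C1 - exp(-a)


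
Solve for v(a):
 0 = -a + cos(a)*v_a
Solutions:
 v(a) = C1 + Integral(a/cos(a), a)


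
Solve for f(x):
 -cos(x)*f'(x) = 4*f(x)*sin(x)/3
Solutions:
 f(x) = C1*cos(x)^(4/3)


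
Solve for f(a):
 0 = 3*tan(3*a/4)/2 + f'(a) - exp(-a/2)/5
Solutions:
 f(a) = C1 - log(tan(3*a/4)^2 + 1) - 2*exp(-a/2)/5


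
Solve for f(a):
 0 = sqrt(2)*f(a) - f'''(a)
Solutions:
 f(a) = C3*exp(2^(1/6)*a) + (C1*sin(2^(1/6)*sqrt(3)*a/2) + C2*cos(2^(1/6)*sqrt(3)*a/2))*exp(-2^(1/6)*a/2)


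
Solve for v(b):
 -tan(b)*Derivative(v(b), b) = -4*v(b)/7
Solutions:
 v(b) = C1*sin(b)^(4/7)


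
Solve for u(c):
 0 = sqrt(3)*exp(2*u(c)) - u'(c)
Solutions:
 u(c) = log(-sqrt(-1/(C1 + sqrt(3)*c))) - log(2)/2
 u(c) = log(-1/(C1 + sqrt(3)*c))/2 - log(2)/2


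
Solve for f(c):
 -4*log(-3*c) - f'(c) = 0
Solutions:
 f(c) = C1 - 4*c*log(-c) + 4*c*(1 - log(3))


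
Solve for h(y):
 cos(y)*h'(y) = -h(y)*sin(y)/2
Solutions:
 h(y) = C1*sqrt(cos(y))


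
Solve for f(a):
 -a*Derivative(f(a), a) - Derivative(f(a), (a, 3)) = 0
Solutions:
 f(a) = C1 + Integral(C2*airyai(-a) + C3*airybi(-a), a)


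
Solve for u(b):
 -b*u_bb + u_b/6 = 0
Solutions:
 u(b) = C1 + C2*b^(7/6)


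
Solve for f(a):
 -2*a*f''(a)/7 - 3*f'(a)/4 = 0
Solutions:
 f(a) = C1 + C2/a^(13/8)


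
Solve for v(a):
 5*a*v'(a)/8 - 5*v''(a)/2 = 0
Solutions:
 v(a) = C1 + C2*erfi(sqrt(2)*a/4)


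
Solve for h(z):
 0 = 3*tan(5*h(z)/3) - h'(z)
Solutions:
 h(z) = -3*asin(C1*exp(5*z))/5 + 3*pi/5
 h(z) = 3*asin(C1*exp(5*z))/5


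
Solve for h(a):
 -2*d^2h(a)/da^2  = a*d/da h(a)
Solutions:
 h(a) = C1 + C2*erf(a/2)


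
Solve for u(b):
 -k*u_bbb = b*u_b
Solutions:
 u(b) = C1 + Integral(C2*airyai(b*(-1/k)^(1/3)) + C3*airybi(b*(-1/k)^(1/3)), b)


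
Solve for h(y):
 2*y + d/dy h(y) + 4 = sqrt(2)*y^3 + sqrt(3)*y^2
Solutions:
 h(y) = C1 + sqrt(2)*y^4/4 + sqrt(3)*y^3/3 - y^2 - 4*y


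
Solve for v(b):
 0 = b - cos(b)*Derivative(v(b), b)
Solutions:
 v(b) = C1 + Integral(b/cos(b), b)


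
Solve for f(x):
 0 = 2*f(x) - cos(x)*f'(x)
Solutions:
 f(x) = C1*(sin(x) + 1)/(sin(x) - 1)


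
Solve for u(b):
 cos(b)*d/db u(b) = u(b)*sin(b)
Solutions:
 u(b) = C1/cos(b)


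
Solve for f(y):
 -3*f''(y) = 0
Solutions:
 f(y) = C1 + C2*y


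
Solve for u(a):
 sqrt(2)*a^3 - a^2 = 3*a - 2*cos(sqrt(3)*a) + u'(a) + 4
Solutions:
 u(a) = C1 + sqrt(2)*a^4/4 - a^3/3 - 3*a^2/2 - 4*a + 2*sqrt(3)*sin(sqrt(3)*a)/3


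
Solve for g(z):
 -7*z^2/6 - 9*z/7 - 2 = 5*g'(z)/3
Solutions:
 g(z) = C1 - 7*z^3/30 - 27*z^2/70 - 6*z/5


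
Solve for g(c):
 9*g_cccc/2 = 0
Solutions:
 g(c) = C1 + C2*c + C3*c^2 + C4*c^3


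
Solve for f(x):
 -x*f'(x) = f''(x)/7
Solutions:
 f(x) = C1 + C2*erf(sqrt(14)*x/2)


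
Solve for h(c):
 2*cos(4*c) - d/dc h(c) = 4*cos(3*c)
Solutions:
 h(c) = C1 - 4*sin(3*c)/3 + sin(4*c)/2


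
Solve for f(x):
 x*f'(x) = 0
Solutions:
 f(x) = C1


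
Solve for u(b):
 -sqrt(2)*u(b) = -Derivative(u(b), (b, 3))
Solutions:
 u(b) = C3*exp(2^(1/6)*b) + (C1*sin(2^(1/6)*sqrt(3)*b/2) + C2*cos(2^(1/6)*sqrt(3)*b/2))*exp(-2^(1/6)*b/2)


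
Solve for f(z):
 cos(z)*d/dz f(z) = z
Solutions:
 f(z) = C1 + Integral(z/cos(z), z)


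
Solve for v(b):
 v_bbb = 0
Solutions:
 v(b) = C1 + C2*b + C3*b^2


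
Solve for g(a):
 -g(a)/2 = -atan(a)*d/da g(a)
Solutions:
 g(a) = C1*exp(Integral(1/atan(a), a)/2)


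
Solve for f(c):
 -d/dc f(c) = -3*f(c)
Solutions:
 f(c) = C1*exp(3*c)


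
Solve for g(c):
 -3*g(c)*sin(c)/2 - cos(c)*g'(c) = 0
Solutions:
 g(c) = C1*cos(c)^(3/2)


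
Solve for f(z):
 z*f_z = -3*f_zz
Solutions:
 f(z) = C1 + C2*erf(sqrt(6)*z/6)


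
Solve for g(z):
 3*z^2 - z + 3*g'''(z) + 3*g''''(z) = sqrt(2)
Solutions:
 g(z) = C1 + C2*z + C3*z^2 + C4*exp(-z) - z^5/60 + 7*z^4/72 + z^3*(-7 + sqrt(2))/18


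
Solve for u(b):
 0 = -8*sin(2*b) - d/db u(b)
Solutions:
 u(b) = C1 + 4*cos(2*b)


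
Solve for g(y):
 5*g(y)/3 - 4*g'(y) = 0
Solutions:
 g(y) = C1*exp(5*y/12)


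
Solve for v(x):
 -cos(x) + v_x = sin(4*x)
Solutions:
 v(x) = C1 + sin(x) - cos(4*x)/4


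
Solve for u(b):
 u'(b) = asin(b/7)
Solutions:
 u(b) = C1 + b*asin(b/7) + sqrt(49 - b^2)


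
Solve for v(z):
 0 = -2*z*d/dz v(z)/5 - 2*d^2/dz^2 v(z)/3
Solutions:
 v(z) = C1 + C2*erf(sqrt(30)*z/10)


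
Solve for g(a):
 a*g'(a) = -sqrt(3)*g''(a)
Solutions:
 g(a) = C1 + C2*erf(sqrt(2)*3^(3/4)*a/6)


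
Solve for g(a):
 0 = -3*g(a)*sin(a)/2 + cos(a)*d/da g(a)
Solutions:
 g(a) = C1/cos(a)^(3/2)


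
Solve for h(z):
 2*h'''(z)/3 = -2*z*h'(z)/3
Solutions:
 h(z) = C1 + Integral(C2*airyai(-z) + C3*airybi(-z), z)


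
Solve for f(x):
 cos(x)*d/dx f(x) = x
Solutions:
 f(x) = C1 + Integral(x/cos(x), x)


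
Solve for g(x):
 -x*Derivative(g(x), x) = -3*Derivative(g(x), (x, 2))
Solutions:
 g(x) = C1 + C2*erfi(sqrt(6)*x/6)


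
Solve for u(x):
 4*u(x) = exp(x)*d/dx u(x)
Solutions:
 u(x) = C1*exp(-4*exp(-x))


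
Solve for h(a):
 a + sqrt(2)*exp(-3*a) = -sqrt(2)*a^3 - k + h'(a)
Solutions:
 h(a) = C1 + sqrt(2)*a^4/4 + a^2/2 + a*k - sqrt(2)*exp(-3*a)/3


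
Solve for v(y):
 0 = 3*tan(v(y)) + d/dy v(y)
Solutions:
 v(y) = pi - asin(C1*exp(-3*y))
 v(y) = asin(C1*exp(-3*y))


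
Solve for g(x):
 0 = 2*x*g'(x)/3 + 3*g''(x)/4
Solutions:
 g(x) = C1 + C2*erf(2*x/3)


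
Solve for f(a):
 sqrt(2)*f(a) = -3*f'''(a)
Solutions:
 f(a) = C3*exp(-2^(1/6)*3^(2/3)*a/3) + (C1*sin(6^(1/6)*a/2) + C2*cos(6^(1/6)*a/2))*exp(2^(1/6)*3^(2/3)*a/6)


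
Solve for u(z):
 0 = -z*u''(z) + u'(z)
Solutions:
 u(z) = C1 + C2*z^2


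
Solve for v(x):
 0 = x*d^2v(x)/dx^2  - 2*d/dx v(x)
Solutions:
 v(x) = C1 + C2*x^3


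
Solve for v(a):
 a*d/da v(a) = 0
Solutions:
 v(a) = C1


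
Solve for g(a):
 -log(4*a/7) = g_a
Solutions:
 g(a) = C1 - a*log(a) + a*log(7/4) + a


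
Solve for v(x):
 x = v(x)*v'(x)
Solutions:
 v(x) = -sqrt(C1 + x^2)
 v(x) = sqrt(C1 + x^2)


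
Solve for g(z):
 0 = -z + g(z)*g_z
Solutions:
 g(z) = -sqrt(C1 + z^2)
 g(z) = sqrt(C1 + z^2)


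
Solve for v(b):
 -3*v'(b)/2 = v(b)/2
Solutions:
 v(b) = C1*exp(-b/3)


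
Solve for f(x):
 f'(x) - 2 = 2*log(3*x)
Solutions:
 f(x) = C1 + 2*x*log(x) + x*log(9)


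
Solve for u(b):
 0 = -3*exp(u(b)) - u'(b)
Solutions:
 u(b) = log(1/(C1 + 3*b))


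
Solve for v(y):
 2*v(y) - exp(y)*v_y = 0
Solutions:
 v(y) = C1*exp(-2*exp(-y))


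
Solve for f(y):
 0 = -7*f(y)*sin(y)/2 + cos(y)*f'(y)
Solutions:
 f(y) = C1/cos(y)^(7/2)


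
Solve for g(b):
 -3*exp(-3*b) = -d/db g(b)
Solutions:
 g(b) = C1 - exp(-3*b)


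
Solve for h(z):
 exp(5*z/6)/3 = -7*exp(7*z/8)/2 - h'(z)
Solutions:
 h(z) = C1 - 4*exp(7*z/8) - 2*exp(5*z/6)/5


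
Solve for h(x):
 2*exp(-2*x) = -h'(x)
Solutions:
 h(x) = C1 + exp(-2*x)


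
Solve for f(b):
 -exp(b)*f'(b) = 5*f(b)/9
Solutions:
 f(b) = C1*exp(5*exp(-b)/9)


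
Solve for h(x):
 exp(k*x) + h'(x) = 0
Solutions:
 h(x) = C1 - exp(k*x)/k


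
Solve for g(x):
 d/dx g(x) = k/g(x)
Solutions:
 g(x) = -sqrt(C1 + 2*k*x)
 g(x) = sqrt(C1 + 2*k*x)


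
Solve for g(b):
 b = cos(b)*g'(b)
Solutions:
 g(b) = C1 + Integral(b/cos(b), b)


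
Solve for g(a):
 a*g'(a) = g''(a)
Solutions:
 g(a) = C1 + C2*erfi(sqrt(2)*a/2)


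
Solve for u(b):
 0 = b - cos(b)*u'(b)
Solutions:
 u(b) = C1 + Integral(b/cos(b), b)


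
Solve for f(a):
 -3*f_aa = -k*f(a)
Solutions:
 f(a) = C1*exp(-sqrt(3)*a*sqrt(k)/3) + C2*exp(sqrt(3)*a*sqrt(k)/3)


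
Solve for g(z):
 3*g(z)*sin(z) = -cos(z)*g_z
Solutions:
 g(z) = C1*cos(z)^3


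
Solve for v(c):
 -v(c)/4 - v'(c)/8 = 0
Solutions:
 v(c) = C1*exp(-2*c)


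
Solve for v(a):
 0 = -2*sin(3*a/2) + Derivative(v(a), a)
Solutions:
 v(a) = C1 - 4*cos(3*a/2)/3


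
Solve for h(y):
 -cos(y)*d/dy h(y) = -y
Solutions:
 h(y) = C1 + Integral(y/cos(y), y)


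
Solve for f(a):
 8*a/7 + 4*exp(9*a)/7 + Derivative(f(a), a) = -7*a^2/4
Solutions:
 f(a) = C1 - 7*a^3/12 - 4*a^2/7 - 4*exp(9*a)/63


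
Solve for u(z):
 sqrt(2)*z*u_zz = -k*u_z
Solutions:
 u(z) = C1 + z^(-sqrt(2)*re(k)/2 + 1)*(C2*sin(sqrt(2)*log(z)*Abs(im(k))/2) + C3*cos(sqrt(2)*log(z)*im(k)/2))


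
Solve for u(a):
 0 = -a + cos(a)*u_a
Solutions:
 u(a) = C1 + Integral(a/cos(a), a)


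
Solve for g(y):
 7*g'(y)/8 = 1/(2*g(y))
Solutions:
 g(y) = -sqrt(C1 + 56*y)/7
 g(y) = sqrt(C1 + 56*y)/7


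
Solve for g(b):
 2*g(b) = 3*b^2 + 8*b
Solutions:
 g(b) = b*(3*b + 8)/2


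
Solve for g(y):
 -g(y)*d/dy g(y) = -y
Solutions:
 g(y) = -sqrt(C1 + y^2)
 g(y) = sqrt(C1 + y^2)


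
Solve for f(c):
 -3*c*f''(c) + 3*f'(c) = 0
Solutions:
 f(c) = C1 + C2*c^2


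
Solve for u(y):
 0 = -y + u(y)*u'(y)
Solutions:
 u(y) = -sqrt(C1 + y^2)
 u(y) = sqrt(C1 + y^2)


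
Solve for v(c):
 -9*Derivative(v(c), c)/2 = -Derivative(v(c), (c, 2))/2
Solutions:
 v(c) = C1 + C2*exp(9*c)


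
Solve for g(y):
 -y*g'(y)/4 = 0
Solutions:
 g(y) = C1


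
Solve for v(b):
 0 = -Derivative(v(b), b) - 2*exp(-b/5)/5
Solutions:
 v(b) = C1 + 2*exp(-b/5)


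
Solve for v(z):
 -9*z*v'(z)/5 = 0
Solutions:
 v(z) = C1


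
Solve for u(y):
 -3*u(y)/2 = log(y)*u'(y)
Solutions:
 u(y) = C1*exp(-3*li(y)/2)


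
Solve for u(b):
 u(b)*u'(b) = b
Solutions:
 u(b) = -sqrt(C1 + b^2)
 u(b) = sqrt(C1 + b^2)


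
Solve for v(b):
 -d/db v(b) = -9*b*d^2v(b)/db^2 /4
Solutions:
 v(b) = C1 + C2*b^(13/9)


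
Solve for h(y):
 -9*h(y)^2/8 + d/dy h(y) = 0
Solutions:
 h(y) = -8/(C1 + 9*y)


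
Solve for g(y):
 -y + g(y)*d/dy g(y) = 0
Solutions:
 g(y) = -sqrt(C1 + y^2)
 g(y) = sqrt(C1 + y^2)


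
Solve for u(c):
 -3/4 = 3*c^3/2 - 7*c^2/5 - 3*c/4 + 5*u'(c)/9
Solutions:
 u(c) = C1 - 27*c^4/40 + 21*c^3/25 + 27*c^2/40 - 27*c/20


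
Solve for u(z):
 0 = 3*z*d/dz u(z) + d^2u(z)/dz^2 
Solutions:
 u(z) = C1 + C2*erf(sqrt(6)*z/2)


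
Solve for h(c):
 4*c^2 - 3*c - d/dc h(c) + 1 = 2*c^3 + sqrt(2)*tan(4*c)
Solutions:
 h(c) = C1 - c^4/2 + 4*c^3/3 - 3*c^2/2 + c + sqrt(2)*log(cos(4*c))/4


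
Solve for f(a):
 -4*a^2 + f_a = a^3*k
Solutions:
 f(a) = C1 + a^4*k/4 + 4*a^3/3


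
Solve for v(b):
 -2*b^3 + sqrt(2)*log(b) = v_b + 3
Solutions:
 v(b) = C1 - b^4/2 + sqrt(2)*b*log(b) - 3*b - sqrt(2)*b


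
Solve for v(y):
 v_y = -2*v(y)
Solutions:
 v(y) = C1*exp(-2*y)


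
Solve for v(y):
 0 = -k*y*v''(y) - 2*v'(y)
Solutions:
 v(y) = C1 + y^(((re(k) - 2)*re(k) + im(k)^2)/(re(k)^2 + im(k)^2))*(C2*sin(2*log(y)*Abs(im(k))/(re(k)^2 + im(k)^2)) + C3*cos(2*log(y)*im(k)/(re(k)^2 + im(k)^2)))


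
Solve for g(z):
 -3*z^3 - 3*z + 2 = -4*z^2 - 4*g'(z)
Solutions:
 g(z) = C1 + 3*z^4/16 - z^3/3 + 3*z^2/8 - z/2


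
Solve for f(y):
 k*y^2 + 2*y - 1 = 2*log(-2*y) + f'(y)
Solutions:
 f(y) = C1 + k*y^3/3 + y^2 - 2*y*log(-y) + y*(1 - 2*log(2))


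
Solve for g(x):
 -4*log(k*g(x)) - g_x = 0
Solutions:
 li(k*g(x))/k = C1 - 4*x


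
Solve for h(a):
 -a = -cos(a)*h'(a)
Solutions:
 h(a) = C1 + Integral(a/cos(a), a)


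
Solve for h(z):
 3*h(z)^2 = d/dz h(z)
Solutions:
 h(z) = -1/(C1 + 3*z)


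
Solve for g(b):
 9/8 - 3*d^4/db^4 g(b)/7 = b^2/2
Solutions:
 g(b) = C1 + C2*b + C3*b^2 + C4*b^3 - 7*b^6/2160 + 7*b^4/64


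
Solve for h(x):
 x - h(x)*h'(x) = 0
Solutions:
 h(x) = -sqrt(C1 + x^2)
 h(x) = sqrt(C1 + x^2)


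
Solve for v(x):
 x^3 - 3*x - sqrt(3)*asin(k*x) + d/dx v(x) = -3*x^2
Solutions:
 v(x) = C1 - x^4/4 - x^3 + 3*x^2/2 + sqrt(3)*Piecewise((x*asin(k*x) + sqrt(-k^2*x^2 + 1)/k, Ne(k, 0)), (0, True))


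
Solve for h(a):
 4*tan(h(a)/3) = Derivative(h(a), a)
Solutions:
 h(a) = -3*asin(C1*exp(4*a/3)) + 3*pi
 h(a) = 3*asin(C1*exp(4*a/3))


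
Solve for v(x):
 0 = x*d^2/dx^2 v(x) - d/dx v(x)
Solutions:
 v(x) = C1 + C2*x^2


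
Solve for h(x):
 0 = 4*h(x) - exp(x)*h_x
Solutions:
 h(x) = C1*exp(-4*exp(-x))


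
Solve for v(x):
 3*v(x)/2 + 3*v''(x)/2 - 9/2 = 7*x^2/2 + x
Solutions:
 v(x) = C1*sin(x) + C2*cos(x) + 7*x^2/3 + 2*x/3 - 5/3


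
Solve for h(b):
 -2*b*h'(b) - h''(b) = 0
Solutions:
 h(b) = C1 + C2*erf(b)


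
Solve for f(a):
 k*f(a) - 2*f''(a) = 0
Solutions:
 f(a) = C1*exp(-sqrt(2)*a*sqrt(k)/2) + C2*exp(sqrt(2)*a*sqrt(k)/2)


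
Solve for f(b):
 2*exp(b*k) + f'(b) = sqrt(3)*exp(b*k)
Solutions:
 f(b) = C1 - 2*exp(b*k)/k + sqrt(3)*exp(b*k)/k


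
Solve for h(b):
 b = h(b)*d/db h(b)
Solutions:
 h(b) = -sqrt(C1 + b^2)
 h(b) = sqrt(C1 + b^2)


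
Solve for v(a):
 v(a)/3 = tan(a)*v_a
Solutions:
 v(a) = C1*sin(a)^(1/3)


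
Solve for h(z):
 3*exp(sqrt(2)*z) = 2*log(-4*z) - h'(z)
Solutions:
 h(z) = C1 + 2*z*log(-z) + 2*z*(-1 + 2*log(2)) - 3*sqrt(2)*exp(sqrt(2)*z)/2


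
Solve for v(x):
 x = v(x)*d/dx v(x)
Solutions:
 v(x) = -sqrt(C1 + x^2)
 v(x) = sqrt(C1 + x^2)


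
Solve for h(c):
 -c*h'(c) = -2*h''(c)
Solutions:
 h(c) = C1 + C2*erfi(c/2)


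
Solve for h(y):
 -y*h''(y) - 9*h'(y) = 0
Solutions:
 h(y) = C1 + C2/y^8


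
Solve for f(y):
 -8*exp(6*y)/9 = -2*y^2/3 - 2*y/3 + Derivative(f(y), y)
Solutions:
 f(y) = C1 + 2*y^3/9 + y^2/3 - 4*exp(6*y)/27


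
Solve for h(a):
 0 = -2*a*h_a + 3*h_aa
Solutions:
 h(a) = C1 + C2*erfi(sqrt(3)*a/3)


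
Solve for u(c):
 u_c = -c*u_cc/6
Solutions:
 u(c) = C1 + C2/c^5


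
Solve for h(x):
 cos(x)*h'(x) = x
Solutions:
 h(x) = C1 + Integral(x/cos(x), x)


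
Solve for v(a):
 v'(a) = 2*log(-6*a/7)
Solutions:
 v(a) = C1 + 2*a*log(-a) + 2*a*(-log(7) - 1 + log(6))


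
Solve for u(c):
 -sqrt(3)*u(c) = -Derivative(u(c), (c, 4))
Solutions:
 u(c) = C1*exp(-3^(1/8)*c) + C2*exp(3^(1/8)*c) + C3*sin(3^(1/8)*c) + C4*cos(3^(1/8)*c)


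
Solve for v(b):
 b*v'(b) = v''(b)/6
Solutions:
 v(b) = C1 + C2*erfi(sqrt(3)*b)


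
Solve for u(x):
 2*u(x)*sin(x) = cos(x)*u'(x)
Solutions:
 u(x) = C1/cos(x)^2


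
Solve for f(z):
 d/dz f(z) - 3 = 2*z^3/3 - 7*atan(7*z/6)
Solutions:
 f(z) = C1 + z^4/6 - 7*z*atan(7*z/6) + 3*z + 3*log(49*z^2 + 36)


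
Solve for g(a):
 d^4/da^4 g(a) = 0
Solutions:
 g(a) = C1 + C2*a + C3*a^2 + C4*a^3


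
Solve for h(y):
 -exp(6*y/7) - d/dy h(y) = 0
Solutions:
 h(y) = C1 - 7*exp(6*y/7)/6


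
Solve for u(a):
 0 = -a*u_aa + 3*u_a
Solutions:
 u(a) = C1 + C2*a^4


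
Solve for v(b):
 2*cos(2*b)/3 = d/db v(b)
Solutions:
 v(b) = C1 + sin(2*b)/3


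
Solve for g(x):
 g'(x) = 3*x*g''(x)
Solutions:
 g(x) = C1 + C2*x^(4/3)


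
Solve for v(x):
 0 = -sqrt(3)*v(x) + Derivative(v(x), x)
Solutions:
 v(x) = C1*exp(sqrt(3)*x)


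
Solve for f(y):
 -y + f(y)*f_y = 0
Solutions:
 f(y) = -sqrt(C1 + y^2)
 f(y) = sqrt(C1 + y^2)


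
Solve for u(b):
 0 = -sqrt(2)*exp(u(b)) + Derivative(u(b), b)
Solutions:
 u(b) = log(-1/(C1 + sqrt(2)*b))


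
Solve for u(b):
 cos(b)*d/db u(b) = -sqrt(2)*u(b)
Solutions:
 u(b) = C1*(sin(b) - 1)^(sqrt(2)/2)/(sin(b) + 1)^(sqrt(2)/2)


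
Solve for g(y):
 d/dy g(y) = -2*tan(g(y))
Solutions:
 g(y) = pi - asin(C1*exp(-2*y))
 g(y) = asin(C1*exp(-2*y))


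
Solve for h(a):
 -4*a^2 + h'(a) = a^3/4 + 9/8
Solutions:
 h(a) = C1 + a^4/16 + 4*a^3/3 + 9*a/8


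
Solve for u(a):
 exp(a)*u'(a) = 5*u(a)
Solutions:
 u(a) = C1*exp(-5*exp(-a))


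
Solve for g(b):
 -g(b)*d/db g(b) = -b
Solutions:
 g(b) = -sqrt(C1 + b^2)
 g(b) = sqrt(C1 + b^2)


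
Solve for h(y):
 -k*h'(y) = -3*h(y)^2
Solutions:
 h(y) = -k/(C1*k + 3*y)


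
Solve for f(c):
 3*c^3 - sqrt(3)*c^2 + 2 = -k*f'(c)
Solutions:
 f(c) = C1 - 3*c^4/(4*k) + sqrt(3)*c^3/(3*k) - 2*c/k


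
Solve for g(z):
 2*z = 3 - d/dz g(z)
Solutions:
 g(z) = C1 - z^2 + 3*z


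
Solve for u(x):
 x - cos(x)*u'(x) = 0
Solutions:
 u(x) = C1 + Integral(x/cos(x), x)


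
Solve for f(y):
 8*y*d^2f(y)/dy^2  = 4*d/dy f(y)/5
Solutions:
 f(y) = C1 + C2*y^(11/10)


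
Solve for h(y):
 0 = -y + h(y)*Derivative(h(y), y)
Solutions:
 h(y) = -sqrt(C1 + y^2)
 h(y) = sqrt(C1 + y^2)


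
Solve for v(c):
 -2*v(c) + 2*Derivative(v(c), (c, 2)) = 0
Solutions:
 v(c) = C1*exp(-c) + C2*exp(c)


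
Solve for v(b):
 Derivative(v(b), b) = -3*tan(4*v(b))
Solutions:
 v(b) = -asin(C1*exp(-12*b))/4 + pi/4
 v(b) = asin(C1*exp(-12*b))/4


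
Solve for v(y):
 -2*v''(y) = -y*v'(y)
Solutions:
 v(y) = C1 + C2*erfi(y/2)


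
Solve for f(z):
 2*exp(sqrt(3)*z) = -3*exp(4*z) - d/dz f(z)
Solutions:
 f(z) = C1 - 3*exp(4*z)/4 - 2*sqrt(3)*exp(sqrt(3)*z)/3


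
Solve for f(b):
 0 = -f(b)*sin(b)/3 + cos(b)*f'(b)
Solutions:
 f(b) = C1/cos(b)^(1/3)


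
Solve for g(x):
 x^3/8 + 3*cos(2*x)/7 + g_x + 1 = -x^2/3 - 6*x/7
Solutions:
 g(x) = C1 - x^4/32 - x^3/9 - 3*x^2/7 - x - 3*sin(x)*cos(x)/7


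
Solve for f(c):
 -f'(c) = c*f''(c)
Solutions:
 f(c) = C1 + C2*log(c)


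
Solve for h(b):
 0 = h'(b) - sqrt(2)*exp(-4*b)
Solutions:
 h(b) = C1 - sqrt(2)*exp(-4*b)/4


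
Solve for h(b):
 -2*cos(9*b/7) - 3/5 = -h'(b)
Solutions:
 h(b) = C1 + 3*b/5 + 14*sin(9*b/7)/9


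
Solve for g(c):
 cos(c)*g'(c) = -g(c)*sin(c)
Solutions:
 g(c) = C1*cos(c)


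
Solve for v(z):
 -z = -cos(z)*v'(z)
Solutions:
 v(z) = C1 + Integral(z/cos(z), z)


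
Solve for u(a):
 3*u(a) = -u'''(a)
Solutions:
 u(a) = C3*exp(-3^(1/3)*a) + (C1*sin(3^(5/6)*a/2) + C2*cos(3^(5/6)*a/2))*exp(3^(1/3)*a/2)


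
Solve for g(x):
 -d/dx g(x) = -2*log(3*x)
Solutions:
 g(x) = C1 + 2*x*log(x) - 2*x + x*log(9)


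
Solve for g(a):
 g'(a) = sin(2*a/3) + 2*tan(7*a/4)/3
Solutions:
 g(a) = C1 - 8*log(cos(7*a/4))/21 - 3*cos(2*a/3)/2


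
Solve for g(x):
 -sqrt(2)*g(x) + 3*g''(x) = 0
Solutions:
 g(x) = C1*exp(-2^(1/4)*sqrt(3)*x/3) + C2*exp(2^(1/4)*sqrt(3)*x/3)


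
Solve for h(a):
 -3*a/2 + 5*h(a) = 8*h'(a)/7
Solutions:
 h(a) = C1*exp(35*a/8) + 3*a/10 + 12/175


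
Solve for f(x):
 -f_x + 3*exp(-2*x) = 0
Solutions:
 f(x) = C1 - 3*exp(-2*x)/2


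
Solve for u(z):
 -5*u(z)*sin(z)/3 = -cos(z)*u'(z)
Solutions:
 u(z) = C1/cos(z)^(5/3)


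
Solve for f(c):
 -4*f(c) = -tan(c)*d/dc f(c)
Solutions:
 f(c) = C1*sin(c)^4


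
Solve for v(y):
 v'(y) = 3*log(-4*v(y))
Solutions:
 -Integral(1/(log(-_y) + 2*log(2)), (_y, v(y)))/3 = C1 - y


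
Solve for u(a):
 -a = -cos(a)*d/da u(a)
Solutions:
 u(a) = C1 + Integral(a/cos(a), a)


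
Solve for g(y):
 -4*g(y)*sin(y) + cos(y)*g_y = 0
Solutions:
 g(y) = C1/cos(y)^4


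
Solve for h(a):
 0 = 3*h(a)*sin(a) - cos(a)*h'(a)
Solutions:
 h(a) = C1/cos(a)^3


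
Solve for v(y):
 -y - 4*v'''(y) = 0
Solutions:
 v(y) = C1 + C2*y + C3*y^2 - y^4/96


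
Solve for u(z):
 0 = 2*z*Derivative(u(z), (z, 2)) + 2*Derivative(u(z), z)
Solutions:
 u(z) = C1 + C2*log(z)


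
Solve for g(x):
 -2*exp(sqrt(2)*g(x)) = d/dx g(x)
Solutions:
 g(x) = sqrt(2)*(2*log(1/(C1 + 2*x)) - log(2))/4


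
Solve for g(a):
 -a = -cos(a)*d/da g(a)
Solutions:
 g(a) = C1 + Integral(a/cos(a), a)


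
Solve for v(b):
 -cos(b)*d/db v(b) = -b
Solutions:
 v(b) = C1 + Integral(b/cos(b), b)


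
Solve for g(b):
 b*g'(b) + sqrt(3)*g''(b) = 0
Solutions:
 g(b) = C1 + C2*erf(sqrt(2)*3^(3/4)*b/6)


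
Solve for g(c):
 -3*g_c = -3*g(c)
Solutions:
 g(c) = C1*exp(c)


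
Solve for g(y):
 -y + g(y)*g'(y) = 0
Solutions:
 g(y) = -sqrt(C1 + y^2)
 g(y) = sqrt(C1 + y^2)


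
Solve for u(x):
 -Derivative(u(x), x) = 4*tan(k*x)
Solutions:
 u(x) = C1 - 4*Piecewise((-log(cos(k*x))/k, Ne(k, 0)), (0, True))


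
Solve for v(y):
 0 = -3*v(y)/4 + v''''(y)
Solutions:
 v(y) = C1*exp(-sqrt(2)*3^(1/4)*y/2) + C2*exp(sqrt(2)*3^(1/4)*y/2) + C3*sin(sqrt(2)*3^(1/4)*y/2) + C4*cos(sqrt(2)*3^(1/4)*y/2)


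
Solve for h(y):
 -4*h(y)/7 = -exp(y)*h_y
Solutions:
 h(y) = C1*exp(-4*exp(-y)/7)


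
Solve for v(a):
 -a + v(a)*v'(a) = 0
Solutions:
 v(a) = -sqrt(C1 + a^2)
 v(a) = sqrt(C1 + a^2)


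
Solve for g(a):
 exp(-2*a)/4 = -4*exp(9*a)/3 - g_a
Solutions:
 g(a) = C1 - 4*exp(9*a)/27 + exp(-2*a)/8


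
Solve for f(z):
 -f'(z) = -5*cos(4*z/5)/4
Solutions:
 f(z) = C1 + 25*sin(4*z/5)/16


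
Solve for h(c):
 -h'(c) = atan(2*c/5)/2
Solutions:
 h(c) = C1 - c*atan(2*c/5)/2 + 5*log(4*c^2 + 25)/8


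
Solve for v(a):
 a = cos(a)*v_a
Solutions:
 v(a) = C1 + Integral(a/cos(a), a)


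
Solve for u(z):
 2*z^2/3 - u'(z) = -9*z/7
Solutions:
 u(z) = C1 + 2*z^3/9 + 9*z^2/14


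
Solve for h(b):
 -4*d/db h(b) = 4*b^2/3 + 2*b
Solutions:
 h(b) = C1 - b^3/9 - b^2/4


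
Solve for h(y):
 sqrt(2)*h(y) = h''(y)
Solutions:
 h(y) = C1*exp(-2^(1/4)*y) + C2*exp(2^(1/4)*y)


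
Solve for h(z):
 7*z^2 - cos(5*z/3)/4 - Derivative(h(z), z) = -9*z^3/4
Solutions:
 h(z) = C1 + 9*z^4/16 + 7*z^3/3 - 3*sin(5*z/3)/20


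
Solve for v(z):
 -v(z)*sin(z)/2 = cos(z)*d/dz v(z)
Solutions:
 v(z) = C1*sqrt(cos(z))


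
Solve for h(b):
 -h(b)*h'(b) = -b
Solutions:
 h(b) = -sqrt(C1 + b^2)
 h(b) = sqrt(C1 + b^2)


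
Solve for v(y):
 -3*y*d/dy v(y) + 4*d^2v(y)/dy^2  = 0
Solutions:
 v(y) = C1 + C2*erfi(sqrt(6)*y/4)


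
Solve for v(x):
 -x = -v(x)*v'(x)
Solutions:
 v(x) = -sqrt(C1 + x^2)
 v(x) = sqrt(C1 + x^2)


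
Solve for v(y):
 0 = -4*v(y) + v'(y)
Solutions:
 v(y) = C1*exp(4*y)


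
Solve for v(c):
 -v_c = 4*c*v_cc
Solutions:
 v(c) = C1 + C2*c^(3/4)


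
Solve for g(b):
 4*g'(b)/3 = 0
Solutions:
 g(b) = C1


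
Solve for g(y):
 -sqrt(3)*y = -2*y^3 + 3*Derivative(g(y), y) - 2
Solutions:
 g(y) = C1 + y^4/6 - sqrt(3)*y^2/6 + 2*y/3


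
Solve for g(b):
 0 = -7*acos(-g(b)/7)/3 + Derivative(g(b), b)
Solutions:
 Integral(1/acos(-_y/7), (_y, g(b))) = C1 + 7*b/3


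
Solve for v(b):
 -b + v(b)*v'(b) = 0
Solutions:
 v(b) = -sqrt(C1 + b^2)
 v(b) = sqrt(C1 + b^2)


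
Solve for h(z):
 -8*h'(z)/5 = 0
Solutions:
 h(z) = C1


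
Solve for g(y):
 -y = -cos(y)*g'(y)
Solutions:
 g(y) = C1 + Integral(y/cos(y), y)


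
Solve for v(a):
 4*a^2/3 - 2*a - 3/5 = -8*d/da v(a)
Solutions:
 v(a) = C1 - a^3/18 + a^2/8 + 3*a/40


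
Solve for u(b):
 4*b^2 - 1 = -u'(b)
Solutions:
 u(b) = C1 - 4*b^3/3 + b


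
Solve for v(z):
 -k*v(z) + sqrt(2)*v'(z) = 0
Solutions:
 v(z) = C1*exp(sqrt(2)*k*z/2)


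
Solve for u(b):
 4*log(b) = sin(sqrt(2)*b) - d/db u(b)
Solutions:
 u(b) = C1 - 4*b*log(b) + 4*b - sqrt(2)*cos(sqrt(2)*b)/2


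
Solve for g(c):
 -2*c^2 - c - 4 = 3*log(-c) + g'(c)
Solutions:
 g(c) = C1 - 2*c^3/3 - c^2/2 - 3*c*log(-c) - c


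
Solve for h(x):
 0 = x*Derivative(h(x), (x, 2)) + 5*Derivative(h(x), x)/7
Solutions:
 h(x) = C1 + C2*x^(2/7)


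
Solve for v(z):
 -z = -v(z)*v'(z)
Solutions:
 v(z) = -sqrt(C1 + z^2)
 v(z) = sqrt(C1 + z^2)


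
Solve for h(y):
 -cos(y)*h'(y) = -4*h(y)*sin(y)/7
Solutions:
 h(y) = C1/cos(y)^(4/7)


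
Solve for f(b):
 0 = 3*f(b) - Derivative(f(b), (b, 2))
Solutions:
 f(b) = C1*exp(-sqrt(3)*b) + C2*exp(sqrt(3)*b)


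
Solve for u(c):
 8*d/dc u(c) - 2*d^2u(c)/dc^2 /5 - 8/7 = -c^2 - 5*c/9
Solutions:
 u(c) = C1 + C2*exp(20*c) - c^3/24 - 59*c^2/1440 + 13987*c/100800


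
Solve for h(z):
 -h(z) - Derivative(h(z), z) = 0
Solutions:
 h(z) = C1*exp(-z)


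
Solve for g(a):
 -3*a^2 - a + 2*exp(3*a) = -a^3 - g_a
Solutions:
 g(a) = C1 - a^4/4 + a^3 + a^2/2 - 2*exp(3*a)/3


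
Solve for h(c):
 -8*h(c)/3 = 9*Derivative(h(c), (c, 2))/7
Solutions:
 h(c) = C1*sin(2*sqrt(42)*c/9) + C2*cos(2*sqrt(42)*c/9)
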